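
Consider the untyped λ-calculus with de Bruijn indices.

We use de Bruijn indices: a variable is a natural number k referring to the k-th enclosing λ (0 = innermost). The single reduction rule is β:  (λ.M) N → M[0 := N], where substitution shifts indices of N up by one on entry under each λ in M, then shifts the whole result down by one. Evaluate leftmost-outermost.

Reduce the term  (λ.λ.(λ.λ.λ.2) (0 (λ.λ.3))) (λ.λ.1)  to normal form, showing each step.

Answer: normal form = λ.λ.λ.2 (λ.λ.λ.λ.1)  (in 2 steps)

Reduction:
  start: (λ.λ.(λ.λ.λ.2) (0 (λ.λ.3))) (λ.λ.1)
  →1  λ.(λ.λ.λ.2) (0 (λ.λ.λ.λ.1))
  →2  λ.λ.λ.2 (λ.λ.λ.λ.1)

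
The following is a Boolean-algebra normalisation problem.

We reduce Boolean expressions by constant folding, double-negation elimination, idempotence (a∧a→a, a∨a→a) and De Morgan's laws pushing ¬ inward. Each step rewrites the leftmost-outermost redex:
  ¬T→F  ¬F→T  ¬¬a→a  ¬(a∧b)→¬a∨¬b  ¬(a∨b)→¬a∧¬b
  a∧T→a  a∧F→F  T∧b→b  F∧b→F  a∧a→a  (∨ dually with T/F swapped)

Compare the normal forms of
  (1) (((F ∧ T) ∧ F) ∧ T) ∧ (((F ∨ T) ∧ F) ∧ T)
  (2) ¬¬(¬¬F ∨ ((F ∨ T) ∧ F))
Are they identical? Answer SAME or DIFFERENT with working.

Term A:
  start: (((F ∧ T) ∧ F) ∧ T) ∧ (((F ∨ T) ∧ F) ∧ T)
  step 1: ((F ∧ T) ∧ F) ∧ (((F ∨ T) ∧ F) ∧ T)
  step 2: F ∧ (((F ∨ T) ∧ F) ∧ T)
  step 3: F

Term B:
  start: ¬¬(¬¬F ∨ ((F ∨ T) ∧ F))
  step 1: ¬¬F ∨ ((F ∨ T) ∧ F)
  step 2: F ∨ ((F ∨ T) ∧ F)
  step 3: (F ∨ T) ∧ F
  step 4: F

Answer: SAME — A ⇓ F, B ⇓ F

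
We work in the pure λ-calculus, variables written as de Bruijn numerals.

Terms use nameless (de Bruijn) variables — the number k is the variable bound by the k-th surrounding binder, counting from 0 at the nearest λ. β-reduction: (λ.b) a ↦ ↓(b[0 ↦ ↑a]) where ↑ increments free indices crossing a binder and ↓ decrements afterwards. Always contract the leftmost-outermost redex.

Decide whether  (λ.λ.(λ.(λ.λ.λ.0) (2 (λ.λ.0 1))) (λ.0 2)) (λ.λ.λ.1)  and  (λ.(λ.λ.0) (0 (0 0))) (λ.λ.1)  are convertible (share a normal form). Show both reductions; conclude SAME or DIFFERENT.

Answer: DIFFERENT — A ⇓ λ.λ.λ.0, B ⇓ λ.0

Working:
Term A:
  start: (λ.λ.(λ.(λ.λ.λ.0) (2 (λ.λ.0 1))) (λ.0 2)) (λ.λ.λ.1)
  step 1: λ.(λ.(λ.λ.λ.0) ((λ.λ.λ.1) (λ.λ.0 1))) (λ.0 (λ.λ.λ.1))
  step 2: λ.(λ.λ.λ.0) ((λ.λ.λ.1) (λ.λ.0 1))
  step 3: λ.λ.λ.0

Term B:
  start: (λ.(λ.λ.0) (0 (0 0))) (λ.λ.1)
  step 1: (λ.λ.0) ((λ.λ.1) ((λ.λ.1) (λ.λ.1)))
  step 2: λ.0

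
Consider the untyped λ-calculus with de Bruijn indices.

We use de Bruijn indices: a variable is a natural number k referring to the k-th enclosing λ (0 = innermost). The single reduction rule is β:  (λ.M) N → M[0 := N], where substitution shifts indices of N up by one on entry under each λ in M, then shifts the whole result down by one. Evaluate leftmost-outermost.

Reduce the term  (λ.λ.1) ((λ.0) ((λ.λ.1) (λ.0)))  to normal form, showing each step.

  start: (λ.λ.1) ((λ.0) ((λ.λ.1) (λ.0)))
  step 1: λ.(λ.0) ((λ.λ.1) (λ.0))
  step 2: λ.(λ.λ.1) (λ.0)
  step 3: λ.λ.λ.0

Answer: normal form = λ.λ.λ.0  (in 3 steps)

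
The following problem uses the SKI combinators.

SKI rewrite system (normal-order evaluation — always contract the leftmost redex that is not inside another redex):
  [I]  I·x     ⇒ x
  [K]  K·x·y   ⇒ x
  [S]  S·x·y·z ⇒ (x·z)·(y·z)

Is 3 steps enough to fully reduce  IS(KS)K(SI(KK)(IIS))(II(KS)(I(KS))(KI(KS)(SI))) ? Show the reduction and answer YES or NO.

  start: IS(KS)K(SI(KK)(IIS))(II(KS)(I(KS))(KI(KS)(SI)))
  [1] S(KS)K(SI(KK)(IIS))(II(KS)(I(KS))(KI(KS)(SI)))
  [2] KS(SI(KK)(IIS))(K(SI(KK)(IIS)))(II(KS)(I(KS))(KI(KS)(SI)))
  [3] S(K(SI(KK)(IIS)))(II(KS)(I(KS))(KI(KS)(SI)))

Answer: NO — after 3 steps the term is S(K(SI(KK)(IIS)))(II(KS)(I(KS))(KI(KS)(SI))), not yet normal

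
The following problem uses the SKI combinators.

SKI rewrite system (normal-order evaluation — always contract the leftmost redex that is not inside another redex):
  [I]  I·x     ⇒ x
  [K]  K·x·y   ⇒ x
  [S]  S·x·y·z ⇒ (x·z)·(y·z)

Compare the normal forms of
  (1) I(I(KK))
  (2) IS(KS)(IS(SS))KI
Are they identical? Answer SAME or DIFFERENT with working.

Answer: DIFFERENT — A ⇓ KK, B ⇓ S(S(SS)K)I

Reduction:
Term A:
  start: I(I(KK))
  →1  I(KK)
  →2  KK

Term B:
  start: IS(KS)(IS(SS))KI
  →1  S(KS)(IS(SS))KI
  →2  KSK(IS(SS)K)I
  →3  S(IS(SS)K)I
  →4  S(S(SS)K)I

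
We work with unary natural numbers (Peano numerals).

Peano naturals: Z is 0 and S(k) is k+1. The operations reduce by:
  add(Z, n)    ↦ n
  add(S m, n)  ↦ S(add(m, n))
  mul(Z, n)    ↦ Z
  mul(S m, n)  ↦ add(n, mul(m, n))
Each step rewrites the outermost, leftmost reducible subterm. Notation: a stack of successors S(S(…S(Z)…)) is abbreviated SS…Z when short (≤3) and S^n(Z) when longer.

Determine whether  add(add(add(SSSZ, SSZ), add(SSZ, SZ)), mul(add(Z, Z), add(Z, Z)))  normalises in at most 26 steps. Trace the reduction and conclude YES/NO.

  start: add(add(add(SSSZ, SSZ), add(SSZ, SZ)), mul(add(Z, Z), add(Z, Z)))
  step 1: add(add(S(add(SSZ, SSZ)), add(SSZ, SZ)), mul(add(Z, Z), add(Z, Z)))
  step 2: add(S(add(add(SSZ, SSZ), add(SSZ, SZ))), mul(add(Z, Z), add(Z, Z)))
  step 3: S(add(add(add(SSZ, SSZ), add(SSZ, SZ)), mul(add(Z, Z), add(Z, Z))))
  step 4: S(add(add(S(add(SZ, SSZ)), add(SSZ, SZ)), mul(add(Z, Z), add(Z, Z))))
  step 5: S(add(S(add(add(SZ, SSZ), add(SSZ, SZ))), mul(add(Z, Z), add(Z, Z))))
  step 6: S(S(add(add(add(SZ, SSZ), add(SSZ, SZ)), mul(add(Z, Z), add(Z, Z)))))
  step 7: S(S(add(add(S(add(Z, SSZ)), add(SSZ, SZ)), mul(add(Z, Z), add(Z, Z)))))
  step 8: S(S(add(S(add(add(Z, SSZ), add(SSZ, SZ))), mul(add(Z, Z), add(Z, Z)))))
  step 9: S(S(S(add(add(add(Z, SSZ), add(SSZ, SZ)), mul(add(Z, Z), add(Z, Z))))))
  step 10: S(S(S(add(add(SSZ, add(SSZ, SZ)), mul(add(Z, Z), add(Z, Z))))))
  step 11: S(S(S(add(S(add(SZ, add(SSZ, SZ))), mul(add(Z, Z), add(Z, Z))))))
  step 12: S(S(S(S(add(add(SZ, add(SSZ, SZ)), mul(add(Z, Z), add(Z, Z)))))))
  step 13: S(S(S(S(add(S(add(Z, add(SSZ, SZ))), mul(add(Z, Z), add(Z, Z)))))))
  step 14: S(S(S(S(S(add(add(Z, add(SSZ, SZ)), mul(add(Z, Z), add(Z, Z))))))))
  step 15: S(S(S(S(S(add(add(SSZ, SZ), mul(add(Z, Z), add(Z, Z))))))))
  step 16: S(S(S(S(S(add(S(add(SZ, SZ)), mul(add(Z, Z), add(Z, Z))))))))
  step 17: S(S(S(S(S(S(add(add(SZ, SZ), mul(add(Z, Z), add(Z, Z)))))))))
  step 18: S(S(S(S(S(S(add(S(add(Z, SZ)), mul(add(Z, Z), add(Z, Z)))))))))
  step 19: S(S(S(S(S(S(S(add(add(Z, SZ), mul(add(Z, Z), add(Z, Z))))))))))
  step 20: S(S(S(S(S(S(S(add(SZ, mul(add(Z, Z), add(Z, Z))))))))))
  step 21: S(S(S(S(S(S(S(S(add(Z, mul(add(Z, Z), add(Z, Z)))))))))))
  step 22: S(S(S(S(S(S(S(S(mul(add(Z, Z), add(Z, Z))))))))))
  step 23: S(S(S(S(S(S(S(S(mul(Z, add(Z, Z))))))))))
  step 24: S^8(Z)

Answer: YES — reaches normal form S^8(Z) in 24 ≤ 26 steps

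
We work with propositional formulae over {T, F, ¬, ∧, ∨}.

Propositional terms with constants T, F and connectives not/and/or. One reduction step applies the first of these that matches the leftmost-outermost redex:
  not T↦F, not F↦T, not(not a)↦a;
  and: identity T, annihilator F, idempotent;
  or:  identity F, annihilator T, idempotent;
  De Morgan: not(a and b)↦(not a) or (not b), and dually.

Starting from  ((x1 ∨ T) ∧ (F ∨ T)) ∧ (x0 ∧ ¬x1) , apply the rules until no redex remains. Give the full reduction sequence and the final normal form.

Answer: normal form = x0 ∧ ¬x1  (in 4 steps)

Reduction:
  start: ((x1 ∨ T) ∧ (F ∨ T)) ∧ (x0 ∧ ¬x1)
  [1] (T ∧ (F ∨ T)) ∧ (x0 ∧ ¬x1)
  [2] (F ∨ T) ∧ (x0 ∧ ¬x1)
  [3] T ∧ (x0 ∧ ¬x1)
  [4] x0 ∧ ¬x1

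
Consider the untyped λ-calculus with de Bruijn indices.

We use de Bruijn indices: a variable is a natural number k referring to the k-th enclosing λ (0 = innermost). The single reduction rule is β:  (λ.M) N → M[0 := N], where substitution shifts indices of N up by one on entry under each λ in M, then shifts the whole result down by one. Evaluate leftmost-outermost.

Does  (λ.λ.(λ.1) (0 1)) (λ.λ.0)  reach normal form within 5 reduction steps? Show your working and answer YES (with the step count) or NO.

Answer: YES — reaches normal form λ.0 in 2 ≤ 5 steps

Working:
  start: (λ.λ.(λ.1) (0 1)) (λ.λ.0)
  →1  λ.(λ.1) (0 (λ.λ.0))
  →2  λ.0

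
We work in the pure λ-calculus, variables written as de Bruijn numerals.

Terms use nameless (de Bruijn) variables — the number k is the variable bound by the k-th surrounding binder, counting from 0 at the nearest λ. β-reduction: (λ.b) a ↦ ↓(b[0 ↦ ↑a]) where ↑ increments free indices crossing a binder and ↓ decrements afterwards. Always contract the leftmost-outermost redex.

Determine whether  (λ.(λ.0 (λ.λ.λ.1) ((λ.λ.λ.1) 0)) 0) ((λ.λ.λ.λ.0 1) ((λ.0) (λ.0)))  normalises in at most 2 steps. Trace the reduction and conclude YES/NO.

  start: (λ.(λ.0 (λ.λ.λ.1) ((λ.λ.λ.1) 0)) 0) ((λ.λ.λ.λ.0 1) ((λ.0) (λ.0)))
  [1] (λ.0 (λ.λ.λ.1) ((λ.λ.λ.1) 0)) ((λ.λ.λ.λ.0 1) ((λ.0) (λ.0)))
  [2] (λ.λ.λ.λ.0 1) ((λ.0) (λ.0)) (λ.λ.λ.1) ((λ.λ.λ.1) ((λ.λ.λ.λ.0 1) ((λ.0) (λ.0))))

Answer: NO — after 2 steps the term is (λ.λ.λ.λ.0 1) ((λ.0) (λ.0)) (λ.λ.λ.1) ((λ.λ.λ.1) ((λ.λ.λ.λ.0 1) ((λ.0) (λ.0)))), not yet normal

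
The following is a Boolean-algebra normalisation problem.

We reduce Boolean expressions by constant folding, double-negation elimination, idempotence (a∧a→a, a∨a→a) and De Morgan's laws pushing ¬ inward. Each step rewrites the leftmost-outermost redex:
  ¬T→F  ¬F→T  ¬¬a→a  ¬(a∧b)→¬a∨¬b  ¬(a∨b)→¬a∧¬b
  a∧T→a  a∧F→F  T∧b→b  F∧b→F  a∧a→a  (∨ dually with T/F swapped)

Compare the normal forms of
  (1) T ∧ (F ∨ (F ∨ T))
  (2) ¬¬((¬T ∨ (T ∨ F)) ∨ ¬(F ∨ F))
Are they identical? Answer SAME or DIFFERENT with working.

Term A:
  start: T ∧ (F ∨ (F ∨ T))
  [1] F ∨ (F ∨ T)
  [2] F ∨ T
  [3] T

Term B:
  start: ¬¬((¬T ∨ (T ∨ F)) ∨ ¬(F ∨ F))
  [1] (¬T ∨ (T ∨ F)) ∨ ¬(F ∨ F)
  [2] (F ∨ (T ∨ F)) ∨ ¬(F ∨ F)
  [3] (T ∨ F) ∨ ¬(F ∨ F)
  [4] T ∨ ¬(F ∨ F)
  [5] T

Answer: SAME — A ⇓ T, B ⇓ T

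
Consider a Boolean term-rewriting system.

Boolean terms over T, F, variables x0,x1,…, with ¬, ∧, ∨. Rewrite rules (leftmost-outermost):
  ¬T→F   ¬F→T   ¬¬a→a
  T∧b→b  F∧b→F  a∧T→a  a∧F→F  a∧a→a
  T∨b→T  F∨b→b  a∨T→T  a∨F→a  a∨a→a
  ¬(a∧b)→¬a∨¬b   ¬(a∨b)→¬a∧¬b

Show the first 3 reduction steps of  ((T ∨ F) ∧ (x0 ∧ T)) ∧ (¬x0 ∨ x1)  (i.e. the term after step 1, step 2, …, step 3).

  start: ((T ∨ F) ∧ (x0 ∧ T)) ∧ (¬x0 ∨ x1)
  →1  (T ∧ (x0 ∧ T)) ∧ (¬x0 ∨ x1)
  →2  (x0 ∧ T) ∧ (¬x0 ∨ x1)
  →3  x0 ∧ (¬x0 ∨ x1)

Answer: after 3 steps: x0 ∧ (¬x0 ∨ x1)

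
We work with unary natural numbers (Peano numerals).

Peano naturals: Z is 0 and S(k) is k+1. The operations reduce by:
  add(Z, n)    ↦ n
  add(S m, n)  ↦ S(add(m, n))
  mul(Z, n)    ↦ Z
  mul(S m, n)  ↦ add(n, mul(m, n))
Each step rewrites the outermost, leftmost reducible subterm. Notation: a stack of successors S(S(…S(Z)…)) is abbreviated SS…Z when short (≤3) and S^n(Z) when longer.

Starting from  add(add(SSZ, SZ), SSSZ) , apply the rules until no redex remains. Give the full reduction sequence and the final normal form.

  start: add(add(SSZ, SZ), SSSZ)
  step 1: add(S(add(SZ, SZ)), SSSZ)
  step 2: S(add(add(SZ, SZ), SSSZ))
  step 3: S(add(S(add(Z, SZ)), SSSZ))
  step 4: S(S(add(add(Z, SZ), SSSZ)))
  step 5: S(S(add(SZ, SSSZ)))
  step 6: S(S(S(add(Z, SSSZ))))
  step 7: S^6(Z)

Answer: normal form = S^6(Z)  (in 7 steps)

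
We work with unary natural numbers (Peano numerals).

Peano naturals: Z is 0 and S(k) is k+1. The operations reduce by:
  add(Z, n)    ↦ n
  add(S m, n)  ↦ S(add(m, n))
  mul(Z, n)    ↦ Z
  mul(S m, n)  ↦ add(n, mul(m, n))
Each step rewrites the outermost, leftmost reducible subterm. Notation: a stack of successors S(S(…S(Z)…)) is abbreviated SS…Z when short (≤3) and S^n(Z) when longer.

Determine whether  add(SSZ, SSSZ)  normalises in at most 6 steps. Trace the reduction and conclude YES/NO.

Answer: YES — reaches normal form S^5(Z) in 3 ≤ 6 steps

Working:
  start: add(SSZ, SSSZ)
  →1  S(add(SZ, SSSZ))
  →2  S(S(add(Z, SSSZ)))
  →3  S^5(Z)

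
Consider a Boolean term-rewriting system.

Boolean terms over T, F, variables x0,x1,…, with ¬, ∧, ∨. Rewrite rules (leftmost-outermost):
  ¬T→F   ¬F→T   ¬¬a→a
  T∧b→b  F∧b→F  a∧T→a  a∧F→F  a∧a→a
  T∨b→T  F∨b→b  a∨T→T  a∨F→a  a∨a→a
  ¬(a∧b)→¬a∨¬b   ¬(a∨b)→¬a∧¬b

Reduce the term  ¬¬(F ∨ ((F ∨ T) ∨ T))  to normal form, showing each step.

Answer: normal form = T  (in 3 steps)

Reduction:
  start: ¬¬(F ∨ ((F ∨ T) ∨ T))
  [1] F ∨ ((F ∨ T) ∨ T)
  [2] (F ∨ T) ∨ T
  [3] T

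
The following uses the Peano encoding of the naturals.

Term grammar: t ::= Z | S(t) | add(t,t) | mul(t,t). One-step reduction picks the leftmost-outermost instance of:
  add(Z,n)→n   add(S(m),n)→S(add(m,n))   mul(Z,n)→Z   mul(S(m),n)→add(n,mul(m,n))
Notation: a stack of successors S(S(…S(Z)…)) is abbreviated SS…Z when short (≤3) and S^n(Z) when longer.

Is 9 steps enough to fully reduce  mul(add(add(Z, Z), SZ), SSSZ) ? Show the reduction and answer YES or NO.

Answer: YES — reaches normal form SSSZ in 8 ≤ 9 steps

Working:
  start: mul(add(add(Z, Z), SZ), SSSZ)
  step 1: mul(add(Z, SZ), SSSZ)
  step 2: mul(SZ, SSSZ)
  step 3: add(SSSZ, mul(Z, SSSZ))
  step 4: S(add(SSZ, mul(Z, SSSZ)))
  step 5: S(S(add(SZ, mul(Z, SSSZ))))
  step 6: S(S(S(add(Z, mul(Z, SSSZ)))))
  step 7: S(S(S(mul(Z, SSSZ))))
  step 8: SSSZ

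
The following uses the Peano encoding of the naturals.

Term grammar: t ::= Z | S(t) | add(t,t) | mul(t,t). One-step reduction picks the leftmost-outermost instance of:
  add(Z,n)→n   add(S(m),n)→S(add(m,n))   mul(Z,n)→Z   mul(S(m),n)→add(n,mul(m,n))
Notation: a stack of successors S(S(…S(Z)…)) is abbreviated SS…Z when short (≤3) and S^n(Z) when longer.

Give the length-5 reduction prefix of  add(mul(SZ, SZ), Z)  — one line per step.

  start: add(mul(SZ, SZ), Z)
  step 1: add(add(SZ, mul(Z, SZ)), Z)
  step 2: add(S(add(Z, mul(Z, SZ))), Z)
  step 3: S(add(add(Z, mul(Z, SZ)), Z))
  step 4: S(add(mul(Z, SZ), Z))
  step 5: S(add(Z, Z))

Answer: after 5 steps: S(add(Z, Z))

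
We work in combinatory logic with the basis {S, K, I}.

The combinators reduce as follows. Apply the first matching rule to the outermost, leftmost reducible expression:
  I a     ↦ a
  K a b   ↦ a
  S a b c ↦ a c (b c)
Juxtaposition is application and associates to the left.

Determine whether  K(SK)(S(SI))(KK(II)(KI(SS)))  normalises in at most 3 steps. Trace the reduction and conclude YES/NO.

Answer: YES — reaches normal form SK(KI) in 3 ≤ 3 steps

Reduction:
  start: K(SK)(S(SI))(KK(II)(KI(SS)))
  →1  SK(KK(II)(KI(SS)))
  →2  SK(K(KI(SS)))
  →3  SK(KI)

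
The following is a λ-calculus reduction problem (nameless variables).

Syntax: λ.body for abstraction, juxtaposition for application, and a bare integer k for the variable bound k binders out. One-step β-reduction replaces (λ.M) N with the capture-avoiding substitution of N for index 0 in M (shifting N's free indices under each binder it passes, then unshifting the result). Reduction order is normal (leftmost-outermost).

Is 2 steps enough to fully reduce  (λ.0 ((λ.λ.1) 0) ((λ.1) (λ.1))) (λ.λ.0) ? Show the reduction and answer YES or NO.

  start: (λ.0 ((λ.λ.1) 0) ((λ.1) (λ.1))) (λ.λ.0)
  [1] (λ.λ.0) ((λ.λ.1) (λ.λ.0)) ((λ.λ.λ.0) (λ.λ.λ.0))
  [2] (λ.0) ((λ.λ.λ.0) (λ.λ.λ.0))

Answer: NO — after 2 steps the term is (λ.0) ((λ.λ.λ.0) (λ.λ.λ.0)), not yet normal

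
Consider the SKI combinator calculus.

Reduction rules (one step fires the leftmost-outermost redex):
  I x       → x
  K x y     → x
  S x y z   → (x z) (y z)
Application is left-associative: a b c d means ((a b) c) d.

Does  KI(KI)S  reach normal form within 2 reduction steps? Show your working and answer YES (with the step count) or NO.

Answer: YES — reaches normal form S in 2 ≤ 2 steps

Reduction:
  start: KI(KI)S
  [1] IS
  [2] S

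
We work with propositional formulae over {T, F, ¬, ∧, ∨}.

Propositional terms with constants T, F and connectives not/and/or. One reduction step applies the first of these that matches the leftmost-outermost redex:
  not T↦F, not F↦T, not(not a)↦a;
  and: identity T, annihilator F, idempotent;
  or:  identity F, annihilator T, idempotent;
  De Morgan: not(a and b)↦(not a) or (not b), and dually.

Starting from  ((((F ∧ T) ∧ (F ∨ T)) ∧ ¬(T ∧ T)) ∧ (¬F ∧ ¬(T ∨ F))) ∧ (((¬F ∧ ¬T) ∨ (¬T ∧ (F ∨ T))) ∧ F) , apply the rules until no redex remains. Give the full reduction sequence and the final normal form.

  start: ((((F ∧ T) ∧ (F ∨ T)) ∧ ¬(T ∧ T)) ∧ (¬F ∧ ¬(T ∨ F))) ∧ (((¬F ∧ ¬T) ∨ (¬T ∧ (F ∨ T))) ∧ F)
  [1] (((F ∧ (F ∨ T)) ∧ ¬(T ∧ T)) ∧ (¬F ∧ ¬(T ∨ F))) ∧ (((¬F ∧ ¬T) ∨ (¬T ∧ (F ∨ T))) ∧ F)
  [2] ((F ∧ ¬(T ∧ T)) ∧ (¬F ∧ ¬(T ∨ F))) ∧ (((¬F ∧ ¬T) ∨ (¬T ∧ (F ∨ T))) ∧ F)
  [3] (F ∧ (¬F ∧ ¬(T ∨ F))) ∧ (((¬F ∧ ¬T) ∨ (¬T ∧ (F ∨ T))) ∧ F)
  [4] F ∧ (((¬F ∧ ¬T) ∨ (¬T ∧ (F ∨ T))) ∧ F)
  [5] F

Answer: normal form = F  (in 5 steps)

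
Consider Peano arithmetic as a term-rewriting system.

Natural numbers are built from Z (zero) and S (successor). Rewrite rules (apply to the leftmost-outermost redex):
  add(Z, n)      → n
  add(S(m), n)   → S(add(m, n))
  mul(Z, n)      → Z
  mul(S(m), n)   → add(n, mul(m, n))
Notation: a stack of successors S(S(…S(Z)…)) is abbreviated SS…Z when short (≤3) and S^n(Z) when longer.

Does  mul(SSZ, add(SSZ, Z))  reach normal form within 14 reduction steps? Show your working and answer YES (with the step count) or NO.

  start: mul(SSZ, add(SSZ, Z))
  step 1: add(add(SSZ, Z), mul(SZ, add(SSZ, Z)))
  step 2: add(S(add(SZ, Z)), mul(SZ, add(SSZ, Z)))
  step 3: S(add(add(SZ, Z), mul(SZ, add(SSZ, Z))))
  step 4: S(add(S(add(Z, Z)), mul(SZ, add(SSZ, Z))))
  step 5: S(S(add(add(Z, Z), mul(SZ, add(SSZ, Z)))))
  step 6: S(S(add(Z, mul(SZ, add(SSZ, Z)))))
  step 7: S(S(mul(SZ, add(SSZ, Z))))
  step 8: S(S(add(add(SSZ, Z), mul(Z, add(SSZ, Z)))))
  step 9: S(S(add(S(add(SZ, Z)), mul(Z, add(SSZ, Z)))))
  step 10: S(S(S(add(add(SZ, Z), mul(Z, add(SSZ, Z))))))
  step 11: S(S(S(add(S(add(Z, Z)), mul(Z, add(SSZ, Z))))))
  step 12: S(S(S(S(add(add(Z, Z), mul(Z, add(SSZ, Z)))))))
  step 13: S(S(S(S(add(Z, mul(Z, add(SSZ, Z)))))))
  step 14: S(S(S(S(mul(Z, add(SSZ, Z))))))

Answer: NO — after 14 steps the term is S(S(S(S(mul(Z, add(SSZ, Z)))))), not yet normal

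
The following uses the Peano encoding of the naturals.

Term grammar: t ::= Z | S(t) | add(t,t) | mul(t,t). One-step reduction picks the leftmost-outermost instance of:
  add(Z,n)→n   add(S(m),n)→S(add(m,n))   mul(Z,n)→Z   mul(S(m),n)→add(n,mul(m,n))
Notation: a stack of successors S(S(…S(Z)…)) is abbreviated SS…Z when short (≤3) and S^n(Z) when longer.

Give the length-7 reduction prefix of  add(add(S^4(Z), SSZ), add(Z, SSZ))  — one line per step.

  start: add(add(S^4(Z), SSZ), add(Z, SSZ))
  step 1: add(S(add(SSSZ, SSZ)), add(Z, SSZ))
  step 2: S(add(add(SSSZ, SSZ), add(Z, SSZ)))
  step 3: S(add(S(add(SSZ, SSZ)), add(Z, SSZ)))
  step 4: S(S(add(add(SSZ, SSZ), add(Z, SSZ))))
  step 5: S(S(add(S(add(SZ, SSZ)), add(Z, SSZ))))
  step 6: S(S(S(add(add(SZ, SSZ), add(Z, SSZ)))))
  step 7: S(S(S(add(S(add(Z, SSZ)), add(Z, SSZ)))))

Answer: after 7 steps: S(S(S(add(S(add(Z, SSZ)), add(Z, SSZ)))))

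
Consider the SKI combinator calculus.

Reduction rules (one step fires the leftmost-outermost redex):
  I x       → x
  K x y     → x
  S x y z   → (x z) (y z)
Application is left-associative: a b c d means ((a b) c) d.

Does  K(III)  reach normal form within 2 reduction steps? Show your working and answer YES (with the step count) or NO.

  start: K(III)
  step 1: K(II)
  step 2: KI

Answer: YES — reaches normal form KI in 2 ≤ 2 steps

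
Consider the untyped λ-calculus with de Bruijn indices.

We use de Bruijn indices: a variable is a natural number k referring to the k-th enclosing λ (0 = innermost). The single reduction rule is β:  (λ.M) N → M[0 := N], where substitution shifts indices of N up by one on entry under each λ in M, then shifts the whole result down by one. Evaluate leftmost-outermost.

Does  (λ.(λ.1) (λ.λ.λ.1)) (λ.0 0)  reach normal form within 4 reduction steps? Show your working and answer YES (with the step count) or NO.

  start: (λ.(λ.1) (λ.λ.λ.1)) (λ.0 0)
  →1  (λ.λ.0 0) (λ.λ.λ.1)
  →2  λ.0 0

Answer: YES — reaches normal form λ.0 0 in 2 ≤ 4 steps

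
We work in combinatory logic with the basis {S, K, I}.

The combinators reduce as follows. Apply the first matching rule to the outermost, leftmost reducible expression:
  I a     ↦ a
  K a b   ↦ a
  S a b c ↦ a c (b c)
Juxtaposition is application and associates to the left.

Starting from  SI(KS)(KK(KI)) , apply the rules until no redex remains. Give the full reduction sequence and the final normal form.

  start: SI(KS)(KK(KI))
  [1] I(KK(KI))(KS(KK(KI)))
  [2] KK(KI)(KS(KK(KI)))
  [3] K(KS(KK(KI)))
  [4] KS

Answer: normal form = KS  (in 4 steps)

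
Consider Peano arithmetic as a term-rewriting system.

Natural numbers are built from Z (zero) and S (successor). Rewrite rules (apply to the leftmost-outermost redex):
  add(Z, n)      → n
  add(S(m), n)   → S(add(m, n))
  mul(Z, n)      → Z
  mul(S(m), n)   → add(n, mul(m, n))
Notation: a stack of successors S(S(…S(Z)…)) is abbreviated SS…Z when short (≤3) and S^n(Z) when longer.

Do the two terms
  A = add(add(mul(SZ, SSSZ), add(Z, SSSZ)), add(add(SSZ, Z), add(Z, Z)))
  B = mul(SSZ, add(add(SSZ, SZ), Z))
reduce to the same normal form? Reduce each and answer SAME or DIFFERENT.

Answer: DIFFERENT — A ⇓ S^8(Z), B ⇓ S^6(Z)

Working:
Term A:
  start: add(add(mul(SZ, SSSZ), add(Z, SSSZ)), add(add(SSZ, Z), add(Z, Z)))
  step 1: add(add(add(SSSZ, mul(Z, SSSZ)), add(Z, SSSZ)), add(add(SSZ, Z), add(Z, Z)))
  step 2: add(add(S(add(SSZ, mul(Z, SSSZ))), add(Z, SSSZ)), add(add(SSZ, Z), add(Z, Z)))
  step 3: add(S(add(add(SSZ, mul(Z, SSSZ)), add(Z, SSSZ))), add(add(SSZ, Z), add(Z, Z)))
  step 4: S(add(add(add(SSZ, mul(Z, SSSZ)), add(Z, SSSZ)), add(add(SSZ, Z), add(Z, Z))))
  step 5: S(add(add(S(add(SZ, mul(Z, SSSZ))), add(Z, SSSZ)), add(add(SSZ, Z), add(Z, Z))))
  step 6: S(add(S(add(add(SZ, mul(Z, SSSZ)), add(Z, SSSZ))), add(add(SSZ, Z), add(Z, Z))))
  step 7: S(S(add(add(add(SZ, mul(Z, SSSZ)), add(Z, SSSZ)), add(add(SSZ, Z), add(Z, Z)))))
  step 8: S(S(add(add(S(add(Z, mul(Z, SSSZ))), add(Z, SSSZ)), add(add(SSZ, Z), add(Z, Z)))))
  step 9: S(S(add(S(add(add(Z, mul(Z, SSSZ)), add(Z, SSSZ))), add(add(SSZ, Z), add(Z, Z)))))
  step 10: S(S(S(add(add(add(Z, mul(Z, SSSZ)), add(Z, SSSZ)), add(add(SSZ, Z), add(Z, Z))))))
  step 11: S(S(S(add(add(mul(Z, SSSZ), add(Z, SSSZ)), add(add(SSZ, Z), add(Z, Z))))))
  step 12: S(S(S(add(add(Z, add(Z, SSSZ)), add(add(SSZ, Z), add(Z, Z))))))
  step 13: S(S(S(add(add(Z, SSSZ), add(add(SSZ, Z), add(Z, Z))))))
  step 14: S(S(S(add(SSSZ, add(add(SSZ, Z), add(Z, Z))))))
  step 15: S(S(S(S(add(SSZ, add(add(SSZ, Z), add(Z, Z)))))))
  step 16: S(S(S(S(S(add(SZ, add(add(SSZ, Z), add(Z, Z))))))))
  step 17: S(S(S(S(S(S(add(Z, add(add(SSZ, Z), add(Z, Z)))))))))
  step 18: S(S(S(S(S(S(add(add(SSZ, Z), add(Z, Z))))))))
  step 19: S(S(S(S(S(S(add(S(add(SZ, Z)), add(Z, Z))))))))
  step 20: S(S(S(S(S(S(S(add(add(SZ, Z), add(Z, Z)))))))))
  step 21: S(S(S(S(S(S(S(add(S(add(Z, Z)), add(Z, Z)))))))))
  step 22: S(S(S(S(S(S(S(S(add(add(Z, Z), add(Z, Z))))))))))
  step 23: S(S(S(S(S(S(S(S(add(Z, add(Z, Z))))))))))
  step 24: S(S(S(S(S(S(S(S(add(Z, Z)))))))))
  step 25: S^8(Z)

Term B:
  start: mul(SSZ, add(add(SSZ, SZ), Z))
  step 1: add(add(add(SSZ, SZ), Z), mul(SZ, add(add(SSZ, SZ), Z)))
  step 2: add(add(S(add(SZ, SZ)), Z), mul(SZ, add(add(SSZ, SZ), Z)))
  step 3: add(S(add(add(SZ, SZ), Z)), mul(SZ, add(add(SSZ, SZ), Z)))
  step 4: S(add(add(add(SZ, SZ), Z), mul(SZ, add(add(SSZ, SZ), Z))))
  step 5: S(add(add(S(add(Z, SZ)), Z), mul(SZ, add(add(SSZ, SZ), Z))))
  step 6: S(add(S(add(add(Z, SZ), Z)), mul(SZ, add(add(SSZ, SZ), Z))))
  step 7: S(S(add(add(add(Z, SZ), Z), mul(SZ, add(add(SSZ, SZ), Z)))))
  step 8: S(S(add(add(SZ, Z), mul(SZ, add(add(SSZ, SZ), Z)))))
  step 9: S(S(add(S(add(Z, Z)), mul(SZ, add(add(SSZ, SZ), Z)))))
  step 10: S(S(S(add(add(Z, Z), mul(SZ, add(add(SSZ, SZ), Z))))))
  step 11: S(S(S(add(Z, mul(SZ, add(add(SSZ, SZ), Z))))))
  step 12: S(S(S(mul(SZ, add(add(SSZ, SZ), Z)))))
  step 13: S(S(S(add(add(add(SSZ, SZ), Z), mul(Z, add(add(SSZ, SZ), Z))))))
  step 14: S(S(S(add(add(S(add(SZ, SZ)), Z), mul(Z, add(add(SSZ, SZ), Z))))))
  step 15: S(S(S(add(S(add(add(SZ, SZ), Z)), mul(Z, add(add(SSZ, SZ), Z))))))
  step 16: S(S(S(S(add(add(add(SZ, SZ), Z), mul(Z, add(add(SSZ, SZ), Z)))))))
  step 17: S(S(S(S(add(add(S(add(Z, SZ)), Z), mul(Z, add(add(SSZ, SZ), Z)))))))
  step 18: S(S(S(S(add(S(add(add(Z, SZ), Z)), mul(Z, add(add(SSZ, SZ), Z)))))))
  step 19: S(S(S(S(S(add(add(add(Z, SZ), Z), mul(Z, add(add(SSZ, SZ), Z))))))))
  step 20: S(S(S(S(S(add(add(SZ, Z), mul(Z, add(add(SSZ, SZ), Z))))))))
  step 21: S(S(S(S(S(add(S(add(Z, Z)), mul(Z, add(add(SSZ, SZ), Z))))))))
  step 22: S(S(S(S(S(S(add(add(Z, Z), mul(Z, add(add(SSZ, SZ), Z)))))))))
  step 23: S(S(S(S(S(S(add(Z, mul(Z, add(add(SSZ, SZ), Z)))))))))
  step 24: S(S(S(S(S(S(mul(Z, add(add(SSZ, SZ), Z))))))))
  step 25: S^6(Z)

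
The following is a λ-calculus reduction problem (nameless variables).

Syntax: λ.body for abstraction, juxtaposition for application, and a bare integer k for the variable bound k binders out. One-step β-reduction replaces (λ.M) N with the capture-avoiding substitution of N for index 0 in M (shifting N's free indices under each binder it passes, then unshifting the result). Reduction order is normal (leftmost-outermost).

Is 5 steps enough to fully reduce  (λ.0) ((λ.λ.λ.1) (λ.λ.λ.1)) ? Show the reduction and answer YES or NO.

  start: (λ.0) ((λ.λ.λ.1) (λ.λ.λ.1))
  [1] (λ.λ.λ.1) (λ.λ.λ.1)
  [2] λ.λ.1

Answer: YES — reaches normal form λ.λ.1 in 2 ≤ 5 steps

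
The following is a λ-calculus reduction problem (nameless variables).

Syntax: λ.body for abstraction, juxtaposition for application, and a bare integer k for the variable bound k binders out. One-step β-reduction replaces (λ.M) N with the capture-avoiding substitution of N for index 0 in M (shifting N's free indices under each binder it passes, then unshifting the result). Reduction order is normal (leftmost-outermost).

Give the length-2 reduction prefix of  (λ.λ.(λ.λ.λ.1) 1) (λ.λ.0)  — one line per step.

Answer: after 2 steps: λ.λ.λ.1

Reduction:
  start: (λ.λ.(λ.λ.λ.1) 1) (λ.λ.0)
  [1] λ.(λ.λ.λ.1) (λ.λ.0)
  [2] λ.λ.λ.1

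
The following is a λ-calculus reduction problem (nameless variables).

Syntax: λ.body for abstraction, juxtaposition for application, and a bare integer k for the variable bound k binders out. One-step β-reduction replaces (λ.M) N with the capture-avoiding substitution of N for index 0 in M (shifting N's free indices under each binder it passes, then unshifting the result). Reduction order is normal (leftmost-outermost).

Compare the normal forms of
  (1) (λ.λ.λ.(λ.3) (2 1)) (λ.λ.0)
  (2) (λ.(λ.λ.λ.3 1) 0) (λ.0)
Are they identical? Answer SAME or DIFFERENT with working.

Answer: DIFFERENT — A ⇓ λ.λ.λ.λ.0, B ⇓ λ.λ.1

Reduction:
Term A:
  start: (λ.λ.λ.(λ.3) (2 1)) (λ.λ.0)
  step 1: λ.λ.(λ.λ.λ.0) ((λ.λ.0) 1)
  step 2: λ.λ.λ.λ.0

Term B:
  start: (λ.(λ.λ.λ.3 1) 0) (λ.0)
  step 1: (λ.λ.λ.(λ.0) 1) (λ.0)
  step 2: λ.λ.(λ.0) 1
  step 3: λ.λ.1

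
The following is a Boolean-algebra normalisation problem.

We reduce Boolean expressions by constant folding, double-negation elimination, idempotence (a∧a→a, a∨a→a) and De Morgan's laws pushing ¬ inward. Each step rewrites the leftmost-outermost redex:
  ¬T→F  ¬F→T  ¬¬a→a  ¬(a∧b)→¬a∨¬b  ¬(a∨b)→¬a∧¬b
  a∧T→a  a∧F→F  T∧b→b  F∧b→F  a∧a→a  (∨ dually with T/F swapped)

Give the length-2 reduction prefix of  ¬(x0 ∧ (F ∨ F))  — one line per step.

Answer: after 2 steps: ¬x0 ∨ (¬F ∧ ¬F)

Working:
  start: ¬(x0 ∧ (F ∨ F))
  [1] ¬x0 ∨ ¬(F ∨ F)
  [2] ¬x0 ∨ (¬F ∧ ¬F)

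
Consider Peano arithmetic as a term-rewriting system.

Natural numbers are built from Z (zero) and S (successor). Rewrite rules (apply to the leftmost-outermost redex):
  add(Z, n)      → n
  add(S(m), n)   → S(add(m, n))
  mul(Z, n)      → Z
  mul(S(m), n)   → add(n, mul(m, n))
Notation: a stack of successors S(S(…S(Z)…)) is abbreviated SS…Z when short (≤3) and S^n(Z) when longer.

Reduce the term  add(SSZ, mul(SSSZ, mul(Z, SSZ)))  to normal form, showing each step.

  start: add(SSZ, mul(SSSZ, mul(Z, SSZ)))
  [1] S(add(SZ, mul(SSSZ, mul(Z, SSZ))))
  [2] S(S(add(Z, mul(SSSZ, mul(Z, SSZ)))))
  [3] S(S(mul(SSSZ, mul(Z, SSZ))))
  [4] S(S(add(mul(Z, SSZ), mul(SSZ, mul(Z, SSZ)))))
  [5] S(S(add(Z, mul(SSZ, mul(Z, SSZ)))))
  [6] S(S(mul(SSZ, mul(Z, SSZ))))
  [7] S(S(add(mul(Z, SSZ), mul(SZ, mul(Z, SSZ)))))
  [8] S(S(add(Z, mul(SZ, mul(Z, SSZ)))))
  [9] S(S(mul(SZ, mul(Z, SSZ))))
  [10] S(S(add(mul(Z, SSZ), mul(Z, mul(Z, SSZ)))))
  [11] S(S(add(Z, mul(Z, mul(Z, SSZ)))))
  [12] S(S(mul(Z, mul(Z, SSZ))))
  [13] SSZ

Answer: normal form = SSZ  (in 13 steps)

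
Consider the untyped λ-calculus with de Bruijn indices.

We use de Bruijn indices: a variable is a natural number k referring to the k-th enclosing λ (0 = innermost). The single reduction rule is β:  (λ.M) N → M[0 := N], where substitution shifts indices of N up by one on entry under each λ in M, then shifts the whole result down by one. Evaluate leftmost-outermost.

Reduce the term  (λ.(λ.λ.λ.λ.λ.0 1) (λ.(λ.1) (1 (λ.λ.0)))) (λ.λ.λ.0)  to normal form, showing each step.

Answer: normal form = λ.λ.λ.λ.0 1  (in 2 steps)

Working:
  start: (λ.(λ.λ.λ.λ.λ.0 1) (λ.(λ.1) (1 (λ.λ.0)))) (λ.λ.λ.0)
  [1] (λ.λ.λ.λ.λ.0 1) (λ.(λ.1) ((λ.λ.λ.0) (λ.λ.0)))
  [2] λ.λ.λ.λ.0 1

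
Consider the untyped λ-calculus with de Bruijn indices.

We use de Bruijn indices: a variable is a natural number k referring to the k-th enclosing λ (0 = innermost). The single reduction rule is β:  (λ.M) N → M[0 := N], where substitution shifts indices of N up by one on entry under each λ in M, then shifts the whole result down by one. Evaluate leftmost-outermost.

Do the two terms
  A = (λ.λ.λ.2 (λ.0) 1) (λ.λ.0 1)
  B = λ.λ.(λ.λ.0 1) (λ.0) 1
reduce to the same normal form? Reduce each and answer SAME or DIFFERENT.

Term A:
  start: (λ.λ.λ.2 (λ.0) 1) (λ.λ.0 1)
  [1] λ.λ.(λ.λ.0 1) (λ.0) 1
  [2] λ.λ.(λ.0 (λ.0)) 1
  [3] λ.λ.1 (λ.0)

Term B:
  start: λ.λ.(λ.λ.0 1) (λ.0) 1
  [1] λ.λ.(λ.0 (λ.0)) 1
  [2] λ.λ.1 (λ.0)

Answer: SAME — A ⇓ λ.λ.1 (λ.0), B ⇓ λ.λ.1 (λ.0)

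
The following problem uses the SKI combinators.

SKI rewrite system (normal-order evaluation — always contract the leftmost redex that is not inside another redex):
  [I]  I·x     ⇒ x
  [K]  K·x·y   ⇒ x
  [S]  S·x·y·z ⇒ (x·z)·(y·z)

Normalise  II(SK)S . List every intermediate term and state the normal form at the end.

Answer: normal form = SKS  (in 2 steps)

Reduction:
  start: II(SK)S
  step 1: I(SK)S
  step 2: SKS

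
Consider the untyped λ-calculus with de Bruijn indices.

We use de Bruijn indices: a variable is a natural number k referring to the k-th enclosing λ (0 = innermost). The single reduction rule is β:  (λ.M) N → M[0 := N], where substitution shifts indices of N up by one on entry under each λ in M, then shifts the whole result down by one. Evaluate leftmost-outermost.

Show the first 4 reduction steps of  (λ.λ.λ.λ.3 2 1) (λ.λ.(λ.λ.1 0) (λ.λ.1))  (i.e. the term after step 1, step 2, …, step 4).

Answer: after 4 steps: λ.λ.λ.λ.(λ.λ.1) 0

Derivation:
  start: (λ.λ.λ.λ.3 2 1) (λ.λ.(λ.λ.1 0) (λ.λ.1))
  →1  λ.λ.λ.(λ.λ.(λ.λ.1 0) (λ.λ.1)) 2 1
  →2  λ.λ.λ.(λ.(λ.λ.1 0) (λ.λ.1)) 1
  →3  λ.λ.λ.(λ.λ.1 0) (λ.λ.1)
  →4  λ.λ.λ.λ.(λ.λ.1) 0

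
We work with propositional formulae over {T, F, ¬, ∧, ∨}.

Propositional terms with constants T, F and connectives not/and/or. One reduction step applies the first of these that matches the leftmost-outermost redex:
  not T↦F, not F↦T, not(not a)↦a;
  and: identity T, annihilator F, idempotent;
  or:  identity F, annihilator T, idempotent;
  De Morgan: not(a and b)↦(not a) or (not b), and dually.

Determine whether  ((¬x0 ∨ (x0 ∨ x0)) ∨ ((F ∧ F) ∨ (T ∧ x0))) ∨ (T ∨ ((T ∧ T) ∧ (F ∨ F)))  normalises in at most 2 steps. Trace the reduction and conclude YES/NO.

Answer: NO — after 2 steps the term is ((¬x0 ∨ x0) ∨ (F ∨ (T ∧ x0))) ∨ (T ∨ ((T ∧ T) ∧ (F ∨ F))), not yet normal

Working:
  start: ((¬x0 ∨ (x0 ∨ x0)) ∨ ((F ∧ F) ∨ (T ∧ x0))) ∨ (T ∨ ((T ∧ T) ∧ (F ∨ F)))
  [1] ((¬x0 ∨ x0) ∨ ((F ∧ F) ∨ (T ∧ x0))) ∨ (T ∨ ((T ∧ T) ∧ (F ∨ F)))
  [2] ((¬x0 ∨ x0) ∨ (F ∨ (T ∧ x0))) ∨ (T ∨ ((T ∧ T) ∧ (F ∨ F)))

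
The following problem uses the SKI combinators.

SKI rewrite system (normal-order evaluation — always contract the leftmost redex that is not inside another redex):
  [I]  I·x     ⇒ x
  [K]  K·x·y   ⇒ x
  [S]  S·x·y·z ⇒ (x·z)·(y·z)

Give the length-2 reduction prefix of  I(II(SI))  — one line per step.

Answer: after 2 steps: I(SI)

Working:
  start: I(II(SI))
  →1  II(SI)
  →2  I(SI)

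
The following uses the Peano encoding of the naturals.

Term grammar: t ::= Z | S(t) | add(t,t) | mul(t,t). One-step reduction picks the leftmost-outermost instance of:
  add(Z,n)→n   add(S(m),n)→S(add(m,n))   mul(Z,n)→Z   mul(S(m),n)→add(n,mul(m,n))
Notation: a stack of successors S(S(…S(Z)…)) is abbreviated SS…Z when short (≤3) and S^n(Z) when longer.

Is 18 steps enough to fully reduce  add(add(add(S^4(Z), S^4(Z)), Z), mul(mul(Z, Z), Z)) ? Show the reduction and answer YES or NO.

Answer: NO — after 18 steps the term is S(S(S(S(S(S(add(S(add(SZ, Z)), mul(mul(Z, Z), Z)))))))), not yet normal

Working:
  start: add(add(add(S^4(Z), S^4(Z)), Z), mul(mul(Z, Z), Z))
  →1  add(add(S(add(SSSZ, S^4(Z))), Z), mul(mul(Z, Z), Z))
  →2  add(S(add(add(SSSZ, S^4(Z)), Z)), mul(mul(Z, Z), Z))
  →3  S(add(add(add(SSSZ, S^4(Z)), Z), mul(mul(Z, Z), Z)))
  →4  S(add(add(S(add(SSZ, S^4(Z))), Z), mul(mul(Z, Z), Z)))
  →5  S(add(S(add(add(SSZ, S^4(Z)), Z)), mul(mul(Z, Z), Z)))
  →6  S(S(add(add(add(SSZ, S^4(Z)), Z), mul(mul(Z, Z), Z))))
  →7  S(S(add(add(S(add(SZ, S^4(Z))), Z), mul(mul(Z, Z), Z))))
  →8  S(S(add(S(add(add(SZ, S^4(Z)), Z)), mul(mul(Z, Z), Z))))
  →9  S(S(S(add(add(add(SZ, S^4(Z)), Z), mul(mul(Z, Z), Z)))))
  →10  S(S(S(add(add(S(add(Z, S^4(Z))), Z), mul(mul(Z, Z), Z)))))
  →11  S(S(S(add(S(add(add(Z, S^4(Z)), Z)), mul(mul(Z, Z), Z)))))
  →12  S(S(S(S(add(add(add(Z, S^4(Z)), Z), mul(mul(Z, Z), Z))))))
  →13  S(S(S(S(add(add(S^4(Z), Z), mul(mul(Z, Z), Z))))))
  →14  S(S(S(S(add(S(add(SSSZ, Z)), mul(mul(Z, Z), Z))))))
  →15  S(S(S(S(S(add(add(SSSZ, Z), mul(mul(Z, Z), Z)))))))
  →16  S(S(S(S(S(add(S(add(SSZ, Z)), mul(mul(Z, Z), Z)))))))
  →17  S(S(S(S(S(S(add(add(SSZ, Z), mul(mul(Z, Z), Z))))))))
  →18  S(S(S(S(S(S(add(S(add(SZ, Z)), mul(mul(Z, Z), Z))))))))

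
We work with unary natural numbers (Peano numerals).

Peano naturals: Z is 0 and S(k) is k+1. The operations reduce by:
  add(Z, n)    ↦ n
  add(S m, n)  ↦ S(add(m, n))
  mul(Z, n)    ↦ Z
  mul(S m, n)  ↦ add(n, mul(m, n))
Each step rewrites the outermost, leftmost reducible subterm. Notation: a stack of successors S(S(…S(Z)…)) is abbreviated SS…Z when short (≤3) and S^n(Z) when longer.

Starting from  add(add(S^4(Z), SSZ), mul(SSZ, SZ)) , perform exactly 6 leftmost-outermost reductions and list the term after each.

Answer: after 6 steps: S(S(S(add(add(SZ, SSZ), mul(SSZ, SZ)))))

Reduction:
  start: add(add(S^4(Z), SSZ), mul(SSZ, SZ))
  step 1: add(S(add(SSSZ, SSZ)), mul(SSZ, SZ))
  step 2: S(add(add(SSSZ, SSZ), mul(SSZ, SZ)))
  step 3: S(add(S(add(SSZ, SSZ)), mul(SSZ, SZ)))
  step 4: S(S(add(add(SSZ, SSZ), mul(SSZ, SZ))))
  step 5: S(S(add(S(add(SZ, SSZ)), mul(SSZ, SZ))))
  step 6: S(S(S(add(add(SZ, SSZ), mul(SSZ, SZ)))))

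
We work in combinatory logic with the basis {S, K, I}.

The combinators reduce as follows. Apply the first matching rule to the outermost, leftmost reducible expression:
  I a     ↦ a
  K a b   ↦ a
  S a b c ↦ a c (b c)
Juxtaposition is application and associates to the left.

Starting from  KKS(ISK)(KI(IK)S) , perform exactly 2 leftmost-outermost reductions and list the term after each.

  start: KKS(ISK)(KI(IK)S)
  [1] K(ISK)(KI(IK)S)
  [2] ISK

Answer: after 2 steps: ISK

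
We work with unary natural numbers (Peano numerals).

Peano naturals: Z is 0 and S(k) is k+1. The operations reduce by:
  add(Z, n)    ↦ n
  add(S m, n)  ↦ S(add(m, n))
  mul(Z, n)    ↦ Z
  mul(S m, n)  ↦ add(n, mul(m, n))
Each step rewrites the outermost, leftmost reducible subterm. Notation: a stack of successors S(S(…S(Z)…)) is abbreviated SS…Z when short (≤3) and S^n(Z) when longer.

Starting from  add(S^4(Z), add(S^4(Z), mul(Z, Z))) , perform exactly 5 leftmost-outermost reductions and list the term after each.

  start: add(S^4(Z), add(S^4(Z), mul(Z, Z)))
  →1  S(add(SSSZ, add(S^4(Z), mul(Z, Z))))
  →2  S(S(add(SSZ, add(S^4(Z), mul(Z, Z)))))
  →3  S(S(S(add(SZ, add(S^4(Z), mul(Z, Z))))))
  →4  S(S(S(S(add(Z, add(S^4(Z), mul(Z, Z)))))))
  →5  S(S(S(S(add(S^4(Z), mul(Z, Z))))))

Answer: after 5 steps: S(S(S(S(add(S^4(Z), mul(Z, Z))))))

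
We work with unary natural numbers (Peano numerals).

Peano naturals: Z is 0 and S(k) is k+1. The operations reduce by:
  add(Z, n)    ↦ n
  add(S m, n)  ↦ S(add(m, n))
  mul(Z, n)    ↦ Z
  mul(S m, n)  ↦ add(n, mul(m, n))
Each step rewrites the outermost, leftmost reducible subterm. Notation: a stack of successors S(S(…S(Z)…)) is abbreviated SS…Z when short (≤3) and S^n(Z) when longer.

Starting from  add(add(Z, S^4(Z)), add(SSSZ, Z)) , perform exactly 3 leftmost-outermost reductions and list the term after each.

  start: add(add(Z, S^4(Z)), add(SSSZ, Z))
  [1] add(S^4(Z), add(SSSZ, Z))
  [2] S(add(SSSZ, add(SSSZ, Z)))
  [3] S(S(add(SSZ, add(SSSZ, Z))))

Answer: after 3 steps: S(S(add(SSZ, add(SSSZ, Z))))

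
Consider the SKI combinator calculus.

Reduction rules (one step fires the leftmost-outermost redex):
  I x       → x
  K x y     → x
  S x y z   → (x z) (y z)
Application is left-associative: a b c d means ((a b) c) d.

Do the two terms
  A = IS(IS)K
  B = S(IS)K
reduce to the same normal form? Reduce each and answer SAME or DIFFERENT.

Answer: SAME — A ⇓ SSK, B ⇓ SSK

Derivation:
Term A:
  start: IS(IS)K
  step 1: S(IS)K
  step 2: SSK

Term B:
  start: S(IS)K
  step 1: SSK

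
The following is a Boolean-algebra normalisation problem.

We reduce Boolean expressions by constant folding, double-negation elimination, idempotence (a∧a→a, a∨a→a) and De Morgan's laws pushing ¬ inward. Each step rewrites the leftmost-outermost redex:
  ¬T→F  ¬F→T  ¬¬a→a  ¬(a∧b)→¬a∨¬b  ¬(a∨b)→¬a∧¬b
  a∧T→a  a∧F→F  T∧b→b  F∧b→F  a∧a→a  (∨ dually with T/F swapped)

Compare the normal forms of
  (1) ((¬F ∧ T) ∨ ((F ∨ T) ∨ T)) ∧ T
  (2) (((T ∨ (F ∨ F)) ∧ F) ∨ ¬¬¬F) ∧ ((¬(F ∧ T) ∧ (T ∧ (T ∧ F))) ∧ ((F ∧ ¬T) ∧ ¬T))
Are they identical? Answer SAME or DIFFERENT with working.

Answer: DIFFERENT — A ⇓ T, B ⇓ F

Working:
Term A:
  start: ((¬F ∧ T) ∨ ((F ∨ T) ∨ T)) ∧ T
  →1  (¬F ∧ T) ∨ ((F ∨ T) ∨ T)
  →2  ¬F ∨ ((F ∨ T) ∨ T)
  →3  T ∨ ((F ∨ T) ∨ T)
  →4  T

Term B:
  start: (((T ∨ (F ∨ F)) ∧ F) ∨ ¬¬¬F) ∧ ((¬(F ∧ T) ∧ (T ∧ (T ∧ F))) ∧ ((F ∧ ¬T) ∧ ¬T))
  →1  (F ∨ ¬¬¬F) ∧ ((¬(F ∧ T) ∧ (T ∧ (T ∧ F))) ∧ ((F ∧ ¬T) ∧ ¬T))
  →2  ¬¬¬F ∧ ((¬(F ∧ T) ∧ (T ∧ (T ∧ F))) ∧ ((F ∧ ¬T) ∧ ¬T))
  →3  ¬F ∧ ((¬(F ∧ T) ∧ (T ∧ (T ∧ F))) ∧ ((F ∧ ¬T) ∧ ¬T))
  →4  T ∧ ((¬(F ∧ T) ∧ (T ∧ (T ∧ F))) ∧ ((F ∧ ¬T) ∧ ¬T))
  →5  (¬(F ∧ T) ∧ (T ∧ (T ∧ F))) ∧ ((F ∧ ¬T) ∧ ¬T)
  →6  ((¬F ∨ ¬T) ∧ (T ∧ (T ∧ F))) ∧ ((F ∧ ¬T) ∧ ¬T)
  →7  ((T ∨ ¬T) ∧ (T ∧ (T ∧ F))) ∧ ((F ∧ ¬T) ∧ ¬T)
  →8  (T ∧ (T ∧ (T ∧ F))) ∧ ((F ∧ ¬T) ∧ ¬T)
  →9  (T ∧ (T ∧ F)) ∧ ((F ∧ ¬T) ∧ ¬T)
  →10  (T ∧ F) ∧ ((F ∧ ¬T) ∧ ¬T)
  →11  F ∧ ((F ∧ ¬T) ∧ ¬T)
  →12  F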